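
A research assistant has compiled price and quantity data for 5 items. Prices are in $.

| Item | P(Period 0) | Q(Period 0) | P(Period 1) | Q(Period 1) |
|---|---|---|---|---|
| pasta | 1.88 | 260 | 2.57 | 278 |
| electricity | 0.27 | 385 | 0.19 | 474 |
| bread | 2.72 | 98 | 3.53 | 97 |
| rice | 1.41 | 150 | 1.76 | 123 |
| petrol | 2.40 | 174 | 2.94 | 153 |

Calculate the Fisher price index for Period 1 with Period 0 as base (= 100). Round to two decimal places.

124.88

Laspeyres component (base-period weights):
ΣP(Period 1)Q(Period 0) = 2.57×260 + 0.19×385 + 3.53×98 + 1.76×150 + 2.94×174 = 668.2 + 73.15 + 345.94 + 264 + 511.56 = 1862.85
ΣP(Period 0)Q(Period 0) = 1.88×260 + 0.27×385 + 2.72×98 + 1.41×150 + 2.40×174 = 488.8 + 103.95 + 266.56 + 211.5 + 417.6 = 1488.41
L = 1862.85 / 1488.41 × 100 = 125.1570
Paasche component (current-period weights):
ΣP(Period 1)Q(Period 1) = 2.57×278 + 0.19×474 + 3.53×97 + 1.76×123 + 2.94×153 = 714.46 + 90.06 + 342.41 + 216.48 + 449.82 = 1813.23
ΣP(Period 0)Q(Period 1) = 1.88×278 + 0.27×474 + 2.72×97 + 1.41×123 + 2.40×153 = 522.64 + 127.98 + 263.84 + 173.43 + 367.2 = 1455.09
P = 1813.23 / 1455.09 × 100 = 124.6129
Fisher = √(L × P) = √(125.1570 × 124.6129) = 124.8847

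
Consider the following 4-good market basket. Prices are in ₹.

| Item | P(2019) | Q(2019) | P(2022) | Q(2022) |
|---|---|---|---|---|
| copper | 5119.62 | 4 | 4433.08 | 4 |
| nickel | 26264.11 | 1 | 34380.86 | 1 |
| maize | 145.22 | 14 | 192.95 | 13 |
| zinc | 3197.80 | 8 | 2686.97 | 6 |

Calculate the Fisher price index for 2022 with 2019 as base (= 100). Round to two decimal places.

103.47

Laspeyres component (base-period weights):
ΣP(2022)Q(2019) = 4433.08×4 + 34380.86×1 + 192.95×14 + 2686.97×8 = 17732.32 + 34380.86 + 2701.3 + 21495.76 = 76310.24
ΣP(2019)Q(2019) = 5119.62×4 + 26264.11×1 + 145.22×14 + 3197.80×8 = 20478.48 + 26264.11 + 2033.08 + 25582.4 = 74358.07
L = 76310.24 / 74358.07 × 100 = 102.6254
Paasche component (current-period weights):
ΣP(2022)Q(2022) = 4433.08×4 + 34380.86×1 + 192.95×13 + 2686.97×6 = 17732.32 + 34380.86 + 2508.35 + 16121.82 = 70743.35
ΣP(2019)Q(2022) = 5119.62×4 + 26264.11×1 + 145.22×13 + 3197.80×6 = 20478.48 + 26264.11 + 1887.86 + 19186.8 = 67817.25
P = 70743.35 / 67817.25 × 100 = 104.3147
Fisher = √(L × P) = √(102.6254 × 104.3147) = 103.4666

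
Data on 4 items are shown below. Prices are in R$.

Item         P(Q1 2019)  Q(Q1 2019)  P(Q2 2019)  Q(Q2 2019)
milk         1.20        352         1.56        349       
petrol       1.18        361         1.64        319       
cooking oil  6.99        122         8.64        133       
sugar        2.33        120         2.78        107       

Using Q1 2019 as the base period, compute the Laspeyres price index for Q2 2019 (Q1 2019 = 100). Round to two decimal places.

127.67

Laspeyres price index uses base-period quantities as weights.
ΣP(Q2 2019)·Q(Q1 2019) = 1.56×352 + 1.64×361 + 8.64×122 + 2.78×120 = 549.12 + 592.04 + 1054.08 + 333.6 = 2528.84
ΣP(Q1 2019)·Q(Q1 2019) = 1.20×352 + 1.18×361 + 6.99×122 + 2.33×120 = 422.4 + 425.98 + 852.78 + 279.6 = 1980.76
Index = 2528.84 / 1980.76 × 100 = 127.6702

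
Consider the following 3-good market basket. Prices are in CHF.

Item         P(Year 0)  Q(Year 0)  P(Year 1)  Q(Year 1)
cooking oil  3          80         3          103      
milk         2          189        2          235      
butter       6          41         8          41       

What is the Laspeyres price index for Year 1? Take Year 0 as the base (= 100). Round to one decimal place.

109.5

Laspeyres price index uses base-period quantities as weights.
ΣP(Year 1)·Q(Year 0) = 3×80 + 2×189 + 8×41 = 240 + 378 + 328 = 946
ΣP(Year 0)·Q(Year 0) = 3×80 + 2×189 + 6×41 = 240 + 378 + 246 = 864
Index = 946 / 864 × 100 = 109.4907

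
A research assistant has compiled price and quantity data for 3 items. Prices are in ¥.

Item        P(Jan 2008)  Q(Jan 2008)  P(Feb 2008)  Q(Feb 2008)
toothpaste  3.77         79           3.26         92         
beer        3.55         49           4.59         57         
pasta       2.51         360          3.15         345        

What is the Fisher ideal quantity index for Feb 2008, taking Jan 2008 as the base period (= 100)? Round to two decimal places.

102.43

Laspeyres component (base-period weights):
ΣP(Jan 2008)Q(Feb 2008) = 3.77×92 + 3.55×57 + 2.51×345 = 346.84 + 202.35 + 865.95 = 1415.14
ΣP(Jan 2008)Q(Jan 2008) = 3.77×79 + 3.55×49 + 2.51×360 = 297.83 + 173.95 + 903.6 = 1375.38
L = 1415.14 / 1375.38 × 100 = 102.8908
Paasche component (current-period weights):
ΣP(Feb 2008)Q(Feb 2008) = 3.26×92 + 4.59×57 + 3.15×345 = 299.92 + 261.63 + 1086.75 = 1648.3
ΣP(Feb 2008)Q(Jan 2008) = 3.26×79 + 4.59×49 + 3.15×360 = 257.54 + 224.91 + 1134 = 1616.45
P = 1648.3 / 1616.45 × 100 = 101.9704
Fisher = √(L × P) = √(102.8908 × 101.9704) = 102.4296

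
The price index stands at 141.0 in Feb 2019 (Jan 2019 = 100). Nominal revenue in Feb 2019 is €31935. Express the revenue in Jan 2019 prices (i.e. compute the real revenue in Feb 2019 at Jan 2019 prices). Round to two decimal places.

22648.94

Real = Nominal ÷ (Index/100) = 31935 ÷ (141.0/100)
     = 31935 ÷ 1.410 = 22648.9362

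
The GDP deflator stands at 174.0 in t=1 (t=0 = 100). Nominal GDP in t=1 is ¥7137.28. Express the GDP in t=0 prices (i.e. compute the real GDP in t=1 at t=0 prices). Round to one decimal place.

Real = Nominal ÷ (Index/100) = 7137.28 ÷ (174.0/100)
     = 7137.28 ÷ 1.740 = 4101.8851

4101.9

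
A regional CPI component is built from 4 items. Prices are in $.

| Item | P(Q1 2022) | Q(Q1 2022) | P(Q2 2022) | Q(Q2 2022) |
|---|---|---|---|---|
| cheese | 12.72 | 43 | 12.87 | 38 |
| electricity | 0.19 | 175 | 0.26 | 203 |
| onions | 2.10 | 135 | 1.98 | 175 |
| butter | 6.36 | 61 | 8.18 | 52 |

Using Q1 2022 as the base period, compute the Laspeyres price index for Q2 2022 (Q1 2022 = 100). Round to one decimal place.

109.1

Laspeyres price index uses base-period quantities as weights.
ΣP(Q2 2022)·Q(Q1 2022) = 12.87×43 + 0.26×175 + 1.98×135 + 8.18×61 = 553.41 + 45.5 + 267.3 + 498.98 = 1365.19
ΣP(Q1 2022)·Q(Q1 2022) = 12.72×43 + 0.19×175 + 2.10×135 + 6.36×61 = 546.96 + 33.25 + 283.5 + 387.96 = 1251.67
Index = 1365.19 / 1251.67 × 100 = 109.0695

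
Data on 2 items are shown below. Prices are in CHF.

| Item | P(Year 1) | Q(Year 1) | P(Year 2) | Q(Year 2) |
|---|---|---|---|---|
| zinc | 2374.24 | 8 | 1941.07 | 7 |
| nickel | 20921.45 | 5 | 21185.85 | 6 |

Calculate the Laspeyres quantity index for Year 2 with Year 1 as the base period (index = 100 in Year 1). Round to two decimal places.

Laspeyres quantity index uses base-period prices as weights.
ΣP(Year 1)·Q(Year 2) = 2374.24×7 + 20921.45×6 = 16619.68 + 125528.7 = 142148.38
ΣP(Year 1)·Q(Year 1) = 2374.24×8 + 20921.45×5 = 18993.92 + 104607.25 = 123601.17
Index = 142148.38 / 123601.17 × 100 = 115.0057

115.01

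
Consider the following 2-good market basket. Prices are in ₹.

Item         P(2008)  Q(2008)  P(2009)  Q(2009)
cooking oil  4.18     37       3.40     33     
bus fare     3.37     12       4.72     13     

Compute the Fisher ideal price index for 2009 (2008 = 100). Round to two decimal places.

94.50

Laspeyres component (base-period weights):
ΣP(2009)Q(2008) = 3.40×37 + 4.72×12 = 125.8 + 56.64 = 182.44
ΣP(2008)Q(2008) = 4.18×37 + 3.37×12 = 154.66 + 40.44 = 195.1
L = 182.44 / 195.1 × 100 = 93.5110
Paasche component (current-period weights):
ΣP(2009)Q(2009) = 3.40×33 + 4.72×13 = 112.2 + 61.36 = 173.56
ΣP(2008)Q(2009) = 4.18×33 + 3.37×13 = 137.94 + 43.81 = 181.75
P = 173.56 / 181.75 × 100 = 95.4938
Fisher = √(L × P) = √(93.5110 × 95.4938) = 94.4972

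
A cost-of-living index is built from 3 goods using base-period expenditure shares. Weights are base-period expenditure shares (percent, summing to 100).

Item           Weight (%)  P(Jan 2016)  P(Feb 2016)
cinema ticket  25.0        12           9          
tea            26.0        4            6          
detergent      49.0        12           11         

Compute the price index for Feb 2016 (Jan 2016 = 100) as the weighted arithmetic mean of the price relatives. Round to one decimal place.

cinema ticket: 25.0 × (9/12) = 25.0 × 0.750000 = 18.7500
tea: 26.0 × (6/4) = 26.0 × 1.500000 = 39.0000
detergent: 49.0 × (11/12) = 49.0 × 0.916667 = 44.9167
Index = Σ wᵢ·(p₁ᵢ/p₀ᵢ) = 18.7500 + 39.0000 + 44.9167 = 102.6667

102.7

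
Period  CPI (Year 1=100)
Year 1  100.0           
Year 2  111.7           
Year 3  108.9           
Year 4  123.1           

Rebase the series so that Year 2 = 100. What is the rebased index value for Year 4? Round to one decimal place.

110.2

Rebased(Year 4) = 123.1 / 111.7 × 100 = 110.2059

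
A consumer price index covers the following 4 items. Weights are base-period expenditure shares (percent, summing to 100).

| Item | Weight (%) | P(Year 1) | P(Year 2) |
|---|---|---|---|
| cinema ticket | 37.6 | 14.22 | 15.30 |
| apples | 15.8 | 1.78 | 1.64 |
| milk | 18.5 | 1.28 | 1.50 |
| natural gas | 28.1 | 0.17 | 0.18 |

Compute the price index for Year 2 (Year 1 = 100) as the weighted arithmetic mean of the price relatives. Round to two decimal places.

106.45

cinema ticket: 37.6 × (15.30/14.22) = 37.6 × 1.075949 = 40.4557
apples: 15.8 × (1.64/1.78) = 15.8 × 0.921348 = 14.5573
milk: 18.5 × (1.50/1.28) = 18.5 × 1.171875 = 21.6797
natural gas: 28.1 × (0.18/0.17) = 28.1 × 1.058824 = 29.7529
Index = Σ wᵢ·(p₁ᵢ/p₀ᵢ) = 40.4557 + 14.5573 + 21.6797 + 29.7529 = 106.4456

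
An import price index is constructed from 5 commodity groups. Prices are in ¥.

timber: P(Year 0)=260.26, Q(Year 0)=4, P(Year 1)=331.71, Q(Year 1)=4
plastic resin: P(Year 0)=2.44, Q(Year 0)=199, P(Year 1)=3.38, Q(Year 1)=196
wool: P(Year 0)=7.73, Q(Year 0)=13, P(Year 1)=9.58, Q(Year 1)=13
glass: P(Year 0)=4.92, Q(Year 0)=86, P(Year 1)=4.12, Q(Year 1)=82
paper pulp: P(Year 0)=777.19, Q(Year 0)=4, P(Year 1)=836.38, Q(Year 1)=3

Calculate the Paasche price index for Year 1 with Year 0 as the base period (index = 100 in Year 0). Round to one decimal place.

113.9

Paasche price index uses current-period quantities as weights.
ΣP(Year 1)·Q(Year 1) = 331.71×4 + 3.38×196 + 9.58×13 + 4.12×82 + 836.38×3 = 1326.84 + 662.48 + 124.54 + 337.84 + 2509.14 = 4960.84
ΣP(Year 0)·Q(Year 1) = 260.26×4 + 2.44×196 + 7.73×13 + 4.92×82 + 777.19×3 = 1041.04 + 478.24 + 100.49 + 403.44 + 2331.57 = 4354.78
Index = 4960.84 / 4354.78 × 100 = 113.9171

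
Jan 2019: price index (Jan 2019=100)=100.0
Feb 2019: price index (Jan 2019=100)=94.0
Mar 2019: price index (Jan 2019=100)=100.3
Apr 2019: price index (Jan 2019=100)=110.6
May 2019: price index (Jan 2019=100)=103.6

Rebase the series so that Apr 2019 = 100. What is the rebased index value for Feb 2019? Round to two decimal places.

84.99

Rebased(Feb 2019) = 94.0 / 110.6 × 100 = 84.9910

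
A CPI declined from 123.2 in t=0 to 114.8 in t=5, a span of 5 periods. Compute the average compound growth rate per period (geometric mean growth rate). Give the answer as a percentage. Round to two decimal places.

Growth factor = (114.8/123.2)^(1/5) = (0.931818)^(1/5) = 0.985976
Growth rate = 0.985976 − 1 = -0.014024 = -1.4024%

-1.40%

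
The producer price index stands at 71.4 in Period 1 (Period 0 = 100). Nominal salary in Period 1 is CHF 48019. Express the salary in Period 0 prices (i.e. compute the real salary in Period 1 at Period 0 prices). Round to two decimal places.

Real = Nominal ÷ (Index/100) = 48019 ÷ (71.4/100)
     = 48019 ÷ 0.714 = 67253.5014

67253.50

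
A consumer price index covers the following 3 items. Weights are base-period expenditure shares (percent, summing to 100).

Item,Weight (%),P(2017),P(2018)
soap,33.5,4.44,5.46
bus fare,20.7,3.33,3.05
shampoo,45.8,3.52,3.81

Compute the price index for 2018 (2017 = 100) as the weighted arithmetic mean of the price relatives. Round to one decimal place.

soap: 33.5 × (5.46/4.44) = 33.5 × 1.229730 = 41.1959
bus fare: 20.7 × (3.05/3.33) = 20.7 × 0.915916 = 18.9595
shampoo: 45.8 × (3.81/3.52) = 45.8 × 1.082386 = 49.5733
Index = Σ wᵢ·(p₁ᵢ/p₀ᵢ) = 41.1959 + 18.9595 + 49.5733 = 109.7287

109.7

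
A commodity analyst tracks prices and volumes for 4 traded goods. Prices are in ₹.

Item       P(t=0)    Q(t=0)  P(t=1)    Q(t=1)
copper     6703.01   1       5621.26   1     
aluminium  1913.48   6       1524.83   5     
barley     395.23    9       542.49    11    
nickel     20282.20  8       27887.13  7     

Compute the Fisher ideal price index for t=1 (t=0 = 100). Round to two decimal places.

131.90

Laspeyres component (base-period weights):
ΣP(t=1)Q(t=0) = 5621.26×1 + 1524.83×6 + 542.49×9 + 27887.13×8 = 5621.26 + 9148.98 + 4882.41 + 223097.04 = 242749.69
ΣP(t=0)Q(t=0) = 6703.01×1 + 1913.48×6 + 395.23×9 + 20282.20×8 = 6703.01 + 11480.88 + 3557.07 + 162257.6 = 183998.56
L = 242749.69 / 183998.56 × 100 = 131.9302
Paasche component (current-period weights):
ΣP(t=1)Q(t=1) = 5621.26×1 + 1524.83×5 + 542.49×11 + 27887.13×7 = 5621.26 + 7624.15 + 5967.39 + 195209.91 = 214422.71
ΣP(t=0)Q(t=1) = 6703.01×1 + 1913.48×5 + 395.23×11 + 20282.20×7 = 6703.01 + 9567.4 + 4347.53 + 141975.4 = 162593.34
P = 214422.71 / 162593.34 × 100 = 131.8767
Fisher = √(L × P) = √(131.9302 × 131.8767) = 131.9034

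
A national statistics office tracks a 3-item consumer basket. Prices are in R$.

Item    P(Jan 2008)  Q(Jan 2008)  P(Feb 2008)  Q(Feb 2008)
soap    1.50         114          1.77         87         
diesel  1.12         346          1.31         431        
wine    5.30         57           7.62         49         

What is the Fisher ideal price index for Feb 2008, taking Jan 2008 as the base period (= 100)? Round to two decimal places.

Laspeyres component (base-period weights):
ΣP(Feb 2008)Q(Jan 2008) = 1.77×114 + 1.31×346 + 7.62×57 = 201.78 + 453.26 + 434.34 = 1089.38
ΣP(Jan 2008)Q(Jan 2008) = 1.50×114 + 1.12×346 + 5.30×57 = 171 + 387.52 + 302.1 = 860.62
L = 1089.38 / 860.62 × 100 = 126.5808
Paasche component (current-period weights):
ΣP(Feb 2008)Q(Feb 2008) = 1.77×87 + 1.31×431 + 7.62×49 = 153.99 + 564.61 + 373.38 = 1091.98
ΣP(Jan 2008)Q(Feb 2008) = 1.50×87 + 1.12×431 + 5.30×49 = 130.5 + 482.72 + 259.7 = 872.92
P = 1091.98 / 872.92 × 100 = 125.0951
Fisher = √(L × P) = √(126.5808 × 125.0951) = 125.8358

125.84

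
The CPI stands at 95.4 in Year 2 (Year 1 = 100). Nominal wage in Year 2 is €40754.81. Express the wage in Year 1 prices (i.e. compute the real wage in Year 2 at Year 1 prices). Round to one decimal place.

Real = Nominal ÷ (Index/100) = 40754.81 ÷ (95.4/100)
     = 40754.81 ÷ 0.954 = 42719.9266

42719.9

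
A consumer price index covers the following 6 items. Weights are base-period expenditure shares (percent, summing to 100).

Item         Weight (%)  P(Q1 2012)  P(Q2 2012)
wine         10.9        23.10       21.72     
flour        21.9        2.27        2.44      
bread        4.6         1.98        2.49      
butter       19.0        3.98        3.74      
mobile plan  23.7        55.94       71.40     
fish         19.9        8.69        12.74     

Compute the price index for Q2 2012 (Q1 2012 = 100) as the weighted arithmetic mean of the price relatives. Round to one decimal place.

116.9

wine: 10.9 × (21.72/23.10) = 10.9 × 0.940260 = 10.2488
flour: 21.9 × (2.44/2.27) = 21.9 × 1.074890 = 23.5401
bread: 4.6 × (2.49/1.98) = 4.6 × 1.257576 = 5.7848
butter: 19.0 × (3.74/3.98) = 19.0 × 0.939698 = 17.8543
mobile plan: 23.7 × (71.40/55.94) = 23.7 × 1.276368 = 30.2499
fish: 19.9 × (12.74/8.69) = 19.9 × 1.466053 = 29.1745
Index = Σ wᵢ·(p₁ᵢ/p₀ᵢ) = 10.2488 + 23.5401 + 5.7848 + 17.8543 + 30.2499 + 29.1745 = 116.8524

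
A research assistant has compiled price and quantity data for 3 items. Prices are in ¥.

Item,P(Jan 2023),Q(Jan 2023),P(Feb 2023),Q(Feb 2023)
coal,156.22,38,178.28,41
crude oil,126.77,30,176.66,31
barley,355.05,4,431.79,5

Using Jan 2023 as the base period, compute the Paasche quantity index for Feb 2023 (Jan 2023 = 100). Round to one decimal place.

108.3

Paasche quantity index uses current-period prices as weights.
ΣP(Feb 2023)·Q(Feb 2023) = 178.28×41 + 176.66×31 + 431.79×5 = 7309.48 + 5476.46 + 2158.95 = 14944.89
ΣP(Feb 2023)·Q(Jan 2023) = 178.28×38 + 176.66×30 + 431.79×4 = 6774.64 + 5299.8 + 1727.16 = 13801.6
Index = 14944.89 / 13801.6 × 100 = 108.2837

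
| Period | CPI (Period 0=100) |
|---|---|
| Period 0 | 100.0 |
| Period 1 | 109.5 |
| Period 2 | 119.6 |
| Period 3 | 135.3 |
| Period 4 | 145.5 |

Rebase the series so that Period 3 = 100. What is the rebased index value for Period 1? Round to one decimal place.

Rebased(Period 1) = 109.5 / 135.3 × 100 = 80.9313

80.9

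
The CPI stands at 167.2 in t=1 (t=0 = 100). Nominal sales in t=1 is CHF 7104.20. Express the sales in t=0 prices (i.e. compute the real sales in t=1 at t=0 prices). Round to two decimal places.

4248.92

Real = Nominal ÷ (Index/100) = 7104.20 ÷ (167.2/100)
     = 7104.20 ÷ 1.672 = 4248.9234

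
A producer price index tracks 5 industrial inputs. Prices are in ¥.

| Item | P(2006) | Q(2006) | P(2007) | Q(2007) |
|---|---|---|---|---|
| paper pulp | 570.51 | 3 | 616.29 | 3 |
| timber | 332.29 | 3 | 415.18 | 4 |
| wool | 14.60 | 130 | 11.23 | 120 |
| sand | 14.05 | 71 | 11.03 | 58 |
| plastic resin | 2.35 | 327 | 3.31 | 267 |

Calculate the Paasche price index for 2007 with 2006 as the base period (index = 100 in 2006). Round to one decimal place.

Paasche price index uses current-period quantities as weights.
ΣP(2007)·Q(2007) = 616.29×3 + 415.18×4 + 11.23×120 + 11.03×58 + 3.31×267 = 1848.87 + 1660.72 + 1347.6 + 639.74 + 883.77 = 6380.7
ΣP(2006)·Q(2007) = 570.51×3 + 332.29×4 + 14.60×120 + 14.05×58 + 2.35×267 = 1711.53 + 1329.16 + 1752 + 814.9 + 627.45 = 6235.04
Index = 6380.7 / 6235.04 × 100 = 102.3362

102.3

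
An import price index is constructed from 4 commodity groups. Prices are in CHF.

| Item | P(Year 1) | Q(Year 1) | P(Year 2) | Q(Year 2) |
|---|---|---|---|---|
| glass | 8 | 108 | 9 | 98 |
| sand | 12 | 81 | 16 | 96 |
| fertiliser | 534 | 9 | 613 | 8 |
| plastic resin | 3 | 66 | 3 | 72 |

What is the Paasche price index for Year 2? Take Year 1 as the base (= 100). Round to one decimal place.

117.3

Paasche price index uses current-period quantities as weights.
ΣP(Year 2)·Q(Year 2) = 9×98 + 16×96 + 613×8 + 3×72 = 882 + 1536 + 4904 + 216 = 7538
ΣP(Year 1)·Q(Year 2) = 8×98 + 12×96 + 534×8 + 3×72 = 784 + 1152 + 4272 + 216 = 6424
Index = 7538 / 6424 × 100 = 117.3412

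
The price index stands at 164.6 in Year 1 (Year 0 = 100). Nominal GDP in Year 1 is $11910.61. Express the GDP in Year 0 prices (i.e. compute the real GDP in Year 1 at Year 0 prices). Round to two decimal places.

Real = Nominal ÷ (Index/100) = 11910.61 ÷ (164.6/100)
     = 11910.61 ÷ 1.646 = 7236.0936

7236.09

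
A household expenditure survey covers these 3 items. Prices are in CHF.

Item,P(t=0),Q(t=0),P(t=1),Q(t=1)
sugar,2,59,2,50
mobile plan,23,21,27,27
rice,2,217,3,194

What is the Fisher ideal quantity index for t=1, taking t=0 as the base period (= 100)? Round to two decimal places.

106.38

Laspeyres component (base-period weights):
ΣP(t=0)Q(t=1) = 2×50 + 23×27 + 2×194 = 100 + 621 + 388 = 1109
ΣP(t=0)Q(t=0) = 2×59 + 23×21 + 2×217 = 118 + 483 + 434 = 1035
L = 1109 / 1035 × 100 = 107.1498
Paasche component (current-period weights):
ΣP(t=1)Q(t=1) = 2×50 + 27×27 + 3×194 = 100 + 729 + 582 = 1411
ΣP(t=1)Q(t=0) = 2×59 + 27×21 + 3×217 = 118 + 567 + 651 = 1336
P = 1411 / 1336 × 100 = 105.6138
Fisher = √(L × P) = √(107.1498 × 105.6138) = 106.3790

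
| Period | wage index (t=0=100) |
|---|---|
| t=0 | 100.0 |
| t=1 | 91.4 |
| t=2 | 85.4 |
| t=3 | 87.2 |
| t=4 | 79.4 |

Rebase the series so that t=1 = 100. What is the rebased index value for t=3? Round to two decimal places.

Rebased(t=3) = 87.2 / 91.4 × 100 = 95.4048

95.40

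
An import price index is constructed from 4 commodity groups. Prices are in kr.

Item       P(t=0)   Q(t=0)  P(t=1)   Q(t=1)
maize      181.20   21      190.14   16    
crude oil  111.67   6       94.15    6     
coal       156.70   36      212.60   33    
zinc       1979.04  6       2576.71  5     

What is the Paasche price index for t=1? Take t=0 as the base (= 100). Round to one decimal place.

Paasche price index uses current-period quantities as weights.
ΣP(t=1)·Q(t=1) = 190.14×16 + 94.15×6 + 212.60×33 + 2576.71×5 = 3042.24 + 564.9 + 7015.8 + 12883.55 = 23506.49
ΣP(t=0)·Q(t=1) = 181.20×16 + 111.67×6 + 156.70×33 + 1979.04×5 = 2899.2 + 670.02 + 5171.1 + 9895.2 = 18635.52
Index = 23506.49 / 18635.52 × 100 = 126.1381

126.1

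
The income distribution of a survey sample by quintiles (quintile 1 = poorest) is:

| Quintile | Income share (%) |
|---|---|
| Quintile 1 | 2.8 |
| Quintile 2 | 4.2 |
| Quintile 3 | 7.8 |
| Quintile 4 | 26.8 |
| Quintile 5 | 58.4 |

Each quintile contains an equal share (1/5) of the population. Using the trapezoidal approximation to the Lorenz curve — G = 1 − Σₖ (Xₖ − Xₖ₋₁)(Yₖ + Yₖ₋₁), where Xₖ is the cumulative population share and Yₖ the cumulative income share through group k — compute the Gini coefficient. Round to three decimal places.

Cumulative income shares Yₖ: 0.0280, 0.0700, 0.1480, 0.4160, 1.0000
Σ (Xₖ−Xₖ₋₁)(Yₖ+Yₖ₋₁) = (1/5)(0.0280+0.0000) + (1/5)(0.0700+0.0280) + (1/5)(0.1480+0.0700) + (1/5)(0.4160+0.1480) + (1/5)(1.0000+0.4160)
  = 0.0056 + 0.0196 + 0.0436 + 0.1128 + 0.2832 = 0.4648
G = 1 − 0.4648 = 0.5352

0.535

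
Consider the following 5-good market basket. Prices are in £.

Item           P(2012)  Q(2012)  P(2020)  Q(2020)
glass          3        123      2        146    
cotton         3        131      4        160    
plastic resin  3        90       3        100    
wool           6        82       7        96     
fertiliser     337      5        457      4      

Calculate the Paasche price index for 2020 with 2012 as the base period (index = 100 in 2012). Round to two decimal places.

Paasche price index uses current-period quantities as weights.
ΣP(2020)·Q(2020) = 2×146 + 4×160 + 3×100 + 7×96 + 457×4 = 292 + 640 + 300 + 672 + 1828 = 3732
ΣP(2012)·Q(2020) = 3×146 + 3×160 + 3×100 + 6×96 + 337×4 = 438 + 480 + 300 + 576 + 1348 = 3142
Index = 3732 / 3142 × 100 = 118.7778

118.78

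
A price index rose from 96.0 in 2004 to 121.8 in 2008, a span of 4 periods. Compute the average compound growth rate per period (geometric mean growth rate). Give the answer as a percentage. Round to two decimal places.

6.13%

Growth factor = (121.8/96.0)^(1/4) = (1.268750)^(1/4) = 1.061314
Growth rate = 1.061314 − 1 = 0.061314 = 6.1314%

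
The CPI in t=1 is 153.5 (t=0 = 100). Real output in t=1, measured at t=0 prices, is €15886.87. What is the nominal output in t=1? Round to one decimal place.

Nominal = Real × (Index/100) = 15886.87 × (153.5/100)
        = 15886.87 × 1.535 = 24386.3455

24386.3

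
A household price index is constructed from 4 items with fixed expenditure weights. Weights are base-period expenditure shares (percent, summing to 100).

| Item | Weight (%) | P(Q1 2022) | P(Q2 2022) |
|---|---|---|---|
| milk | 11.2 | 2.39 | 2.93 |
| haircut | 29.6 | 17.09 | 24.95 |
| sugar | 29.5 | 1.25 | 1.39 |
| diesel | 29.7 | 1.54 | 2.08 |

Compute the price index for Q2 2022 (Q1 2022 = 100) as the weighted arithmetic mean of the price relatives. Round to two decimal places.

milk: 11.2 × (2.93/2.39) = 11.2 × 1.225941 = 13.7305
haircut: 29.6 × (24.95/17.09) = 29.6 × 1.459918 = 43.2136
sugar: 29.5 × (1.39/1.25) = 29.5 × 1.112000 = 32.8040
diesel: 29.7 × (2.08/1.54) = 29.7 × 1.350649 = 40.1143
Index = Σ wᵢ·(p₁ᵢ/p₀ᵢ) = 13.7305 + 43.2136 + 32.8040 + 40.1143 = 129.8624

129.86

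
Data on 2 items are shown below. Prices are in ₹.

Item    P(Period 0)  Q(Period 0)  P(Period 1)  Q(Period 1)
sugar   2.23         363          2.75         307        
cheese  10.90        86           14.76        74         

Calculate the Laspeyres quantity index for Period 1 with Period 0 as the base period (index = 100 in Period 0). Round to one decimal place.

85.4

Laspeyres quantity index uses base-period prices as weights.
ΣP(Period 0)·Q(Period 1) = 2.23×307 + 10.90×74 = 684.61 + 806.6 = 1491.21
ΣP(Period 0)·Q(Period 0) = 2.23×363 + 10.90×86 = 809.49 + 937.4 = 1746.89
Index = 1491.21 / 1746.89 × 100 = 85.3637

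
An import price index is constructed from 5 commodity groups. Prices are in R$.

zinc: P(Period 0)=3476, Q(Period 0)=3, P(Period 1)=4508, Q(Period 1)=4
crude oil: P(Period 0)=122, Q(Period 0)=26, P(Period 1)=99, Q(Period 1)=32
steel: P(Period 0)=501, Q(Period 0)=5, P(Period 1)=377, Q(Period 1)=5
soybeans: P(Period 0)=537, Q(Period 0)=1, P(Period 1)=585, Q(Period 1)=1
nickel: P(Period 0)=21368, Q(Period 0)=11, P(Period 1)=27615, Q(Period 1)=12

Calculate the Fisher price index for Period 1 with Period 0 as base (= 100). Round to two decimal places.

128.06

Laspeyres component (base-period weights):
ΣP(Period 1)Q(Period 0) = 4508×3 + 99×26 + 377×5 + 585×1 + 27615×11 = 13524 + 2574 + 1885 + 585 + 303765 = 322333
ΣP(Period 0)Q(Period 0) = 3476×3 + 122×26 + 501×5 + 537×1 + 21368×11 = 10428 + 3172 + 2505 + 537 + 235048 = 251690
L = 322333 / 251690 × 100 = 128.0675
Paasche component (current-period weights):
ΣP(Period 1)Q(Period 1) = 4508×4 + 99×32 + 377×5 + 585×1 + 27615×12 = 18032 + 3168 + 1885 + 585 + 331380 = 355050
ΣP(Period 0)Q(Period 1) = 3476×4 + 122×32 + 501×5 + 537×1 + 21368×12 = 13904 + 3904 + 2505 + 537 + 256416 = 277266
P = 355050 / 277266 × 100 = 128.0539
Fisher = √(L × P) = √(128.0675 × 128.0539) = 128.0607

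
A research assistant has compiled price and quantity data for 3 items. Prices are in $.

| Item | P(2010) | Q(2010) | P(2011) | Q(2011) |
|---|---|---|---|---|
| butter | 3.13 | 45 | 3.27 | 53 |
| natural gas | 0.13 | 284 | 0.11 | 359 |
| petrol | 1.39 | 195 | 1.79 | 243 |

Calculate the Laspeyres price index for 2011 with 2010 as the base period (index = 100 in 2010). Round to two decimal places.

117.52

Laspeyres price index uses base-period quantities as weights.
ΣP(2011)·Q(2010) = 3.27×45 + 0.11×284 + 1.79×195 = 147.15 + 31.24 + 349.05 = 527.44
ΣP(2010)·Q(2010) = 3.13×45 + 0.13×284 + 1.39×195 = 140.85 + 36.92 + 271.05 = 448.82
Index = 527.44 / 448.82 × 100 = 117.5170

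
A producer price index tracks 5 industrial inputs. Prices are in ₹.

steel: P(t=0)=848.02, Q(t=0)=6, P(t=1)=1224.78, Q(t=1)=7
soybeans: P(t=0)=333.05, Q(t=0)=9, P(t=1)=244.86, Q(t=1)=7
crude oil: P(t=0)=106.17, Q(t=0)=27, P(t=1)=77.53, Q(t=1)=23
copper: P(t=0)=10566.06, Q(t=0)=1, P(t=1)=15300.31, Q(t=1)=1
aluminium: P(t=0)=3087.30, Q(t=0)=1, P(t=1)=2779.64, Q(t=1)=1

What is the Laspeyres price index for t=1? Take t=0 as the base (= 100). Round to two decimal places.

Laspeyres price index uses base-period quantities as weights.
ΣP(t=1)·Q(t=0) = 1224.78×6 + 244.86×9 + 77.53×27 + 15300.31×1 + 2779.64×1 = 7348.68 + 2203.74 + 2093.31 + 15300.31 + 2779.64 = 29725.68
ΣP(t=0)·Q(t=0) = 848.02×6 + 333.05×9 + 106.17×27 + 10566.06×1 + 3087.30×1 = 5088.12 + 2997.45 + 2866.59 + 10566.06 + 3087.3 = 24605.52
Index = 29725.68 / 24605.52 × 100 = 120.8090

120.81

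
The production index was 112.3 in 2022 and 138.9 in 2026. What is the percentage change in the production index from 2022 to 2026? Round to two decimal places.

Change = (138.9 − 112.3) / 112.3 × 100
       = 26.6 / 112.3 × 100 = 23.6866%

23.69%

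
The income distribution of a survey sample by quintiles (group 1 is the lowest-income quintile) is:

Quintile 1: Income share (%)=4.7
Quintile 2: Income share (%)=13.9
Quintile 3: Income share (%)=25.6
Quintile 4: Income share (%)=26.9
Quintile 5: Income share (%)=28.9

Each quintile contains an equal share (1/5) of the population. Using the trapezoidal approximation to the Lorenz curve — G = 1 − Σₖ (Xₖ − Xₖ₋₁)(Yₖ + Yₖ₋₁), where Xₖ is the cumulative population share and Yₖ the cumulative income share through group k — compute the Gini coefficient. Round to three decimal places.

Cumulative income shares Yₖ: 0.0470, 0.1860, 0.4420, 0.7110, 1.0000
Σ (Xₖ−Xₖ₋₁)(Yₖ+Yₖ₋₁) = (1/5)(0.0470+0.0000) + (1/5)(0.1860+0.0470) + (1/5)(0.4420+0.1860) + (1/5)(0.7110+0.4420) + (1/5)(1.0000+0.7110)
  = 0.0094 + 0.0466 + 0.1256 + 0.2306 + 0.3422 = 0.7544
G = 1 − 0.7544 = 0.2456

0.246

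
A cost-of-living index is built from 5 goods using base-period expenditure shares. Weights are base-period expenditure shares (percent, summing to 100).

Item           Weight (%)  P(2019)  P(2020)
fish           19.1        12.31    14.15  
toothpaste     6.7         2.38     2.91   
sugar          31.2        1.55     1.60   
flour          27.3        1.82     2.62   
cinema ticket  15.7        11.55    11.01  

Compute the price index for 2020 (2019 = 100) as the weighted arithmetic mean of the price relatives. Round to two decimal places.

116.62

fish: 19.1 × (14.15/12.31) = 19.1 × 1.149472 = 21.9549
toothpaste: 6.7 × (2.91/2.38) = 6.7 × 1.222689 = 8.1920
sugar: 31.2 × (1.60/1.55) = 31.2 × 1.032258 = 32.2065
flour: 27.3 × (2.62/1.82) = 27.3 × 1.439560 = 39.3000
cinema ticket: 15.7 × (11.01/11.55) = 15.7 × 0.953247 = 14.9660
Index = Σ wᵢ·(p₁ᵢ/p₀ᵢ) = 21.9549 + 8.1920 + 32.2065 + 39.3000 + 14.9660 = 116.6194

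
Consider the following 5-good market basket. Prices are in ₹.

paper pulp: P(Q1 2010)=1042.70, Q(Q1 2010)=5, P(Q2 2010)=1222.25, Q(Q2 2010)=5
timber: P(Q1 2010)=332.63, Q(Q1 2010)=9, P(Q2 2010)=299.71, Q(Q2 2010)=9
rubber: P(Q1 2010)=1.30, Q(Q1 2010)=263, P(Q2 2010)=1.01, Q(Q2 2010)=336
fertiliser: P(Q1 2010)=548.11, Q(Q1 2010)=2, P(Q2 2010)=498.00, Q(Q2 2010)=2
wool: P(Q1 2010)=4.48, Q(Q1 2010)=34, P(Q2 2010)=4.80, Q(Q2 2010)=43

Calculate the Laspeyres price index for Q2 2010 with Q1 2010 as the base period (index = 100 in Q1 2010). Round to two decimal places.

Laspeyres price index uses base-period quantities as weights.
ΣP(Q2 2010)·Q(Q1 2010) = 1222.25×5 + 299.71×9 + 1.01×263 + 498.00×2 + 4.80×34 = 6111.25 + 2697.39 + 265.63 + 996 + 163.2 = 10233.47
ΣP(Q1 2010)·Q(Q1 2010) = 1042.70×5 + 332.63×9 + 1.30×263 + 548.11×2 + 4.48×34 = 5213.5 + 2993.67 + 341.9 + 1096.22 + 152.32 = 9797.61
Index = 10233.47 / 9797.61 × 100 = 104.4486

104.45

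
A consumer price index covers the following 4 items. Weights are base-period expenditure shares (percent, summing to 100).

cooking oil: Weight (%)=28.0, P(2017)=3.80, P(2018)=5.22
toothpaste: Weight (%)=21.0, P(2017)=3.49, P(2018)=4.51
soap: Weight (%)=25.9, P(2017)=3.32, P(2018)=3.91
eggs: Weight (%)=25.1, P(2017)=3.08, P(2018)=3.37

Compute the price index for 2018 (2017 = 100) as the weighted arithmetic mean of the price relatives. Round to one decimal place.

cooking oil: 28.0 × (5.22/3.80) = 28.0 × 1.373684 = 38.4632
toothpaste: 21.0 × (4.51/3.49) = 21.0 × 1.292264 = 27.1375
soap: 25.9 × (3.91/3.32) = 25.9 × 1.177711 = 30.5027
eggs: 25.1 × (3.37/3.08) = 25.1 × 1.094156 = 27.4633
Index = Σ wᵢ·(p₁ᵢ/p₀ᵢ) = 38.4632 + 27.1375 + 30.5027 + 27.4633 = 123.5667

123.6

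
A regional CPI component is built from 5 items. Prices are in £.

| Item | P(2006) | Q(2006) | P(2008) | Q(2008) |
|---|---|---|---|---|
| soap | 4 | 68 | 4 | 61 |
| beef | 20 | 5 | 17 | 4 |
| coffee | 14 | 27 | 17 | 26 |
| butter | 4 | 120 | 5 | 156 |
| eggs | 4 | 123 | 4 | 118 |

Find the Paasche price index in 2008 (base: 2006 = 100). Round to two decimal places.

112.44

Paasche price index uses current-period quantities as weights.
ΣP(2008)·Q(2008) = 4×61 + 17×4 + 17×26 + 5×156 + 4×118 = 244 + 68 + 442 + 780 + 472 = 2006
ΣP(2006)·Q(2008) = 4×61 + 20×4 + 14×26 + 4×156 + 4×118 = 244 + 80 + 364 + 624 + 472 = 1784
Index = 2006 / 1784 × 100 = 112.4439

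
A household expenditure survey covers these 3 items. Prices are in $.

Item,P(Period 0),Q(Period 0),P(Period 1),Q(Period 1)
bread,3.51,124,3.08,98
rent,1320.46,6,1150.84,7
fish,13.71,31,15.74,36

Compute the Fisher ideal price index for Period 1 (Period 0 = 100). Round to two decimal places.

Laspeyres component (base-period weights):
ΣP(Period 1)Q(Period 0) = 3.08×124 + 1150.84×6 + 15.74×31 = 381.92 + 6905.04 + 487.94 = 7774.9
ΣP(Period 0)Q(Period 0) = 3.51×124 + 1320.46×6 + 13.71×31 = 435.24 + 7922.76 + 425.01 = 8783.01
L = 7774.9 / 8783.01 × 100 = 88.5220
Paasche component (current-period weights):
ΣP(Period 1)Q(Period 1) = 3.08×98 + 1150.84×7 + 15.74×36 = 301.84 + 8055.88 + 566.64 = 8924.36
ΣP(Period 0)Q(Period 1) = 3.51×98 + 1320.46×7 + 13.71×36 = 343.98 + 9243.22 + 493.56 = 10080.76
P = 8924.36 / 10080.76 × 100 = 88.5286
Fisher = √(L × P) = √(88.5220 × 88.5286) = 88.5253

88.53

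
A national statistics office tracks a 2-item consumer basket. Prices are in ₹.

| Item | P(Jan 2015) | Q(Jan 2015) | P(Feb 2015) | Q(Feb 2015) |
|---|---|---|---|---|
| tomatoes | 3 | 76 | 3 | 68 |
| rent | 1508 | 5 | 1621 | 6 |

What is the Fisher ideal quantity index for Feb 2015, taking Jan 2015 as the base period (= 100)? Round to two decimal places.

Laspeyres component (base-period weights):
ΣP(Jan 2015)Q(Feb 2015) = 3×68 + 1508×6 = 204 + 9048 = 9252
ΣP(Jan 2015)Q(Jan 2015) = 3×76 + 1508×5 = 228 + 7540 = 7768
L = 9252 / 7768 × 100 = 119.1040
Paasche component (current-period weights):
ΣP(Feb 2015)Q(Feb 2015) = 3×68 + 1621×6 = 204 + 9726 = 9930
ΣP(Feb 2015)Q(Jan 2015) = 3×76 + 1621×5 = 228 + 8105 = 8333
P = 9930 / 8333 × 100 = 119.1648
Fisher = √(L × P) = √(119.1040 × 119.1648) = 119.1344

119.13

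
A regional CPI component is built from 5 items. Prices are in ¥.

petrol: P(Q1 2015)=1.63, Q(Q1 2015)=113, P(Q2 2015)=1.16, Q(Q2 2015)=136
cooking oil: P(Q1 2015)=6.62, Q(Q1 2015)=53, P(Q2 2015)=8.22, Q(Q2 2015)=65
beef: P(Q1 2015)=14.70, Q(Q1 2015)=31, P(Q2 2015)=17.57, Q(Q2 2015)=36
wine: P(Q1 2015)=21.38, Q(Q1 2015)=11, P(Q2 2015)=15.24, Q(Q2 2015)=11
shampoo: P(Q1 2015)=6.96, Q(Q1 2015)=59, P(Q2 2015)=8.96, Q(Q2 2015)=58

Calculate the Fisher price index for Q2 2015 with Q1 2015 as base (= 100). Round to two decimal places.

Laspeyres component (base-period weights):
ΣP(Q2 2015)Q(Q1 2015) = 1.16×113 + 8.22×53 + 17.57×31 + 15.24×11 + 8.96×59 = 131.08 + 435.66 + 544.67 + 167.64 + 528.64 = 1807.69
ΣP(Q1 2015)Q(Q1 2015) = 1.63×113 + 6.62×53 + 14.70×31 + 21.38×11 + 6.96×59 = 184.19 + 350.86 + 455.7 + 235.18 + 410.64 = 1636.57
L = 1807.69 / 1636.57 × 100 = 110.4560
Paasche component (current-period weights):
ΣP(Q2 2015)Q(Q2 2015) = 1.16×136 + 8.22×65 + 17.57×36 + 15.24×11 + 8.96×58 = 157.76 + 534.3 + 632.52 + 167.64 + 519.68 = 2011.9
ΣP(Q1 2015)Q(Q2 2015) = 1.63×136 + 6.62×65 + 14.70×36 + 21.38×11 + 6.96×58 = 221.68 + 430.3 + 529.2 + 235.18 + 403.68 = 1820.04
P = 2011.9 / 1820.04 × 100 = 110.5415
Fisher = √(L × P) = √(110.4560 × 110.5415) = 110.4988

110.50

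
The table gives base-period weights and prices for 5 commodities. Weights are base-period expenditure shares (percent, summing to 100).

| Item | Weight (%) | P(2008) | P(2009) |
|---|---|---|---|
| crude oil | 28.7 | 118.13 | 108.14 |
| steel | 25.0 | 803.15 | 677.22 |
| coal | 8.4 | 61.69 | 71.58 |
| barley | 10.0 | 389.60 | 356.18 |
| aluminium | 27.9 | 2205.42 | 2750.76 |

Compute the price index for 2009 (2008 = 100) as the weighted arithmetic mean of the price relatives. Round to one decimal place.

crude oil: 28.7 × (108.14/118.13) = 28.7 × 0.915432 = 26.2729
steel: 25.0 × (677.22/803.15) = 25.0 × 0.843205 = 21.0801
coal: 8.4 × (71.58/61.69) = 8.4 × 1.160318 = 9.7467
barley: 10.0 × (356.18/389.60) = 10.0 × 0.914220 = 9.1422
aluminium: 27.9 × (2750.76/2205.42) = 27.9 × 1.247273 = 34.7989
Index = Σ wᵢ·(p₁ᵢ/p₀ᵢ) = 26.2729 + 21.0801 + 9.7467 + 9.1422 + 34.7989 = 101.0408

101.0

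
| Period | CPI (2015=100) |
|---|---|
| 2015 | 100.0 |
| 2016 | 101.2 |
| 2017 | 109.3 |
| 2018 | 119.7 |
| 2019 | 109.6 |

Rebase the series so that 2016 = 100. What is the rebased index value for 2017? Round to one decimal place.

108.0

Rebased(2017) = 109.3 / 101.2 × 100 = 108.0040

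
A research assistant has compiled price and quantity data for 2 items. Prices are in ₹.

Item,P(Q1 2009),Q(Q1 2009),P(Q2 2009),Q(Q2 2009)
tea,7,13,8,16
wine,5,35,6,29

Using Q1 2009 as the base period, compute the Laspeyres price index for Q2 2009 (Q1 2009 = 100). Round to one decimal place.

118.0

Laspeyres price index uses base-period quantities as weights.
ΣP(Q2 2009)·Q(Q1 2009) = 8×13 + 6×35 = 104 + 210 = 314
ΣP(Q1 2009)·Q(Q1 2009) = 7×13 + 5×35 = 91 + 175 = 266
Index = 314 / 266 × 100 = 118.0451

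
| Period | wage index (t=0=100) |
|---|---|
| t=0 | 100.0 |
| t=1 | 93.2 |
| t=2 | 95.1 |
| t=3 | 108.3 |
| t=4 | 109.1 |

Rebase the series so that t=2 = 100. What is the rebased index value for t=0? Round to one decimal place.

Rebased(t=0) = 100.0 / 95.1 × 100 = 105.1525

105.2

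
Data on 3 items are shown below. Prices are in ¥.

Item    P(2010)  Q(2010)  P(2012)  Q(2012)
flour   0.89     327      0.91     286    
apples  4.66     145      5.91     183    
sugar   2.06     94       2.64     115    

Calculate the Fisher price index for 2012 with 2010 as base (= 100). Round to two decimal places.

121.64

Laspeyres component (base-period weights):
ΣP(2012)Q(2010) = 0.91×327 + 5.91×145 + 2.64×94 = 297.57 + 856.95 + 248.16 = 1402.68
ΣP(2010)Q(2010) = 0.89×327 + 4.66×145 + 2.06×94 = 291.03 + 675.7 + 193.64 = 1160.37
L = 1402.68 / 1160.37 × 100 = 120.8821
Paasche component (current-period weights):
ΣP(2012)Q(2012) = 0.91×286 + 5.91×183 + 2.64×115 = 260.26 + 1081.53 + 303.6 = 1645.39
ΣP(2010)Q(2012) = 0.89×286 + 4.66×183 + 2.06×115 = 254.54 + 852.78 + 236.9 = 1344.22
P = 1645.39 / 1344.22 × 100 = 122.4048
Fisher = √(L × P) = √(120.8821 × 122.4048) = 121.6411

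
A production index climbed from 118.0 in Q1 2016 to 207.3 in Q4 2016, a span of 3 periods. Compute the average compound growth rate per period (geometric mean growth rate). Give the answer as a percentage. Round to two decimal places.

20.66%

Growth factor = (207.3/118.0)^(1/3) = (1.756780)^(1/3) = 1.206625
Growth rate = 1.206625 − 1 = 0.206625 = 20.6625%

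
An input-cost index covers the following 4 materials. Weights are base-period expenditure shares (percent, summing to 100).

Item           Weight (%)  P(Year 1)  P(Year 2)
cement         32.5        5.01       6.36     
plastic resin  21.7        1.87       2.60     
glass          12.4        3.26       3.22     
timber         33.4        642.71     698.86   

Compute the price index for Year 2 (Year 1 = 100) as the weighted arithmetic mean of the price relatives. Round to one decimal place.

120.0

cement: 32.5 × (6.36/5.01) = 32.5 × 1.269461 = 41.2575
plastic resin: 21.7 × (2.60/1.87) = 21.7 × 1.390374 = 30.1711
glass: 12.4 × (3.22/3.26) = 12.4 × 0.987730 = 12.2479
timber: 33.4 × (698.86/642.71) = 33.4 × 1.087364 = 36.3180
Index = Σ wᵢ·(p₁ᵢ/p₀ᵢ) = 41.2575 + 30.1711 + 12.2479 + 36.3180 = 119.9944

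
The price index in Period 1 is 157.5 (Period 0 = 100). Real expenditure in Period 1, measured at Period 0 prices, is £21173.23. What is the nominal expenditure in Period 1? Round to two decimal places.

33347.84

Nominal = Real × (Index/100) = 21173.23 × (157.5/100)
        = 21173.23 × 1.575 = 33347.8372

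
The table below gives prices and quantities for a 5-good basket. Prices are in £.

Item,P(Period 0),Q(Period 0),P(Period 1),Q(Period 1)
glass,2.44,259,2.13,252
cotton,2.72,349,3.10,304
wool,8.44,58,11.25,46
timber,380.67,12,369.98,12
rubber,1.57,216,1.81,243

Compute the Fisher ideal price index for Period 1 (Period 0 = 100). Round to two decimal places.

101.71

Laspeyres component (base-period weights):
ΣP(Period 1)Q(Period 0) = 2.13×259 + 3.10×349 + 11.25×58 + 369.98×12 + 1.81×216 = 551.67 + 1081.9 + 652.5 + 4439.76 + 390.96 = 7116.79
ΣP(Period 0)Q(Period 0) = 2.44×259 + 2.72×349 + 8.44×58 + 380.67×12 + 1.57×216 = 631.96 + 949.28 + 489.52 + 4568.04 + 339.12 = 6977.92
L = 7116.79 / 6977.92 × 100 = 101.9901
Paasche component (current-period weights):
ΣP(Period 1)Q(Period 1) = 2.13×252 + 3.10×304 + 11.25×46 + 369.98×12 + 1.81×243 = 536.76 + 942.4 + 517.5 + 4439.76 + 439.83 = 6876.25
ΣP(Period 0)Q(Period 1) = 2.44×252 + 2.72×304 + 8.44×46 + 380.67×12 + 1.57×243 = 614.88 + 826.88 + 388.24 + 4568.04 + 381.51 = 6779.55
P = 6876.25 / 6779.55 × 100 = 101.4263
Fisher = √(L × P) = √(101.9901 × 101.4263) = 101.7079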